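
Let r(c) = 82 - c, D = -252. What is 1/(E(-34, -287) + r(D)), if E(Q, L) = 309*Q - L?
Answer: -1/9885 ≈ -0.00010116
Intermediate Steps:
E(Q, L) = -L + 309*Q
1/(E(-34, -287) + r(D)) = 1/((-1*(-287) + 309*(-34)) + (82 - 1*(-252))) = 1/((287 - 10506) + (82 + 252)) = 1/(-10219 + 334) = 1/(-9885) = -1/9885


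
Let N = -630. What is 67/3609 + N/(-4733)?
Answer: 2590781/17081397 ≈ 0.15167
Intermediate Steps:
67/3609 + N/(-4733) = 67/3609 - 630/(-4733) = 67*(1/3609) - 630*(-1/4733) = 67/3609 + 630/4733 = 2590781/17081397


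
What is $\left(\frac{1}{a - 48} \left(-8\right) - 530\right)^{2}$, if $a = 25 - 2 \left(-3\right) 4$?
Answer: $289444$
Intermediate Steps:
$a = 49$ ($a = 25 - \left(-6\right) 4 = 25 - -24 = 25 + 24 = 49$)
$\left(\frac{1}{a - 48} \left(-8\right) - 530\right)^{2} = \left(\frac{1}{49 - 48} \left(-8\right) - 530\right)^{2} = \left(1^{-1} \left(-8\right) - 530\right)^{2} = \left(1 \left(-8\right) - 530\right)^{2} = \left(-8 - 530\right)^{2} = \left(-538\right)^{2} = 289444$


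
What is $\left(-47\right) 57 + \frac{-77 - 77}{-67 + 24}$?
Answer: $- \frac{115043}{43} \approx -2675.4$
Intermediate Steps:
$\left(-47\right) 57 + \frac{-77 - 77}{-67 + 24} = -2679 - \frac{154}{-43} = -2679 - - \frac{154}{43} = -2679 + \frac{154}{43} = - \frac{115043}{43}$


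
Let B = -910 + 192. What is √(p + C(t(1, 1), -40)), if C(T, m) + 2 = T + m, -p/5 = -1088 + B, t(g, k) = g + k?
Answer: √8990 ≈ 94.816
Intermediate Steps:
B = -718
p = 9030 (p = -5*(-1088 - 718) = -5*(-1806) = 9030)
C(T, m) = -2 + T + m (C(T, m) = -2 + (T + m) = -2 + T + m)
√(p + C(t(1, 1), -40)) = √(9030 + (-2 + (1 + 1) - 40)) = √(9030 + (-2 + 2 - 40)) = √(9030 - 40) = √8990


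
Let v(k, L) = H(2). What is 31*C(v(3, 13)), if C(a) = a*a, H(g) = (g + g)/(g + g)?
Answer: 31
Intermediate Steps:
H(g) = 1 (H(g) = (2*g)/((2*g)) = (2*g)*(1/(2*g)) = 1)
v(k, L) = 1
C(a) = a²
31*C(v(3, 13)) = 31*1² = 31*1 = 31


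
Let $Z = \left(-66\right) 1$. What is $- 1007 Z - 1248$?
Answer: $65214$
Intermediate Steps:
$Z = -66$
$- 1007 Z - 1248 = \left(-1007\right) \left(-66\right) - 1248 = 66462 - 1248 = 65214$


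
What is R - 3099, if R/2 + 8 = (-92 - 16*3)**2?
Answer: 36085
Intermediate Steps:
R = 39184 (R = -16 + 2*(-92 - 16*3)**2 = -16 + 2*(-92 - 48)**2 = -16 + 2*(-140)**2 = -16 + 2*19600 = -16 + 39200 = 39184)
R - 3099 = 39184 - 3099 = 36085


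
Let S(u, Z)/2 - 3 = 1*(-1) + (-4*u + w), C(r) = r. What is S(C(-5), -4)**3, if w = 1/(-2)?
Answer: 79507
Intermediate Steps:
w = -1/2 ≈ -0.50000
S(u, Z) = 3 - 8*u (S(u, Z) = 6 + 2*(1*(-1) + (-4*u - 1/2)) = 6 + 2*(-1 + (-1/2 - 4*u)) = 6 + 2*(-3/2 - 4*u) = 6 + (-3 - 8*u) = 3 - 8*u)
S(C(-5), -4)**3 = (3 - 8*(-5))**3 = (3 + 40)**3 = 43**3 = 79507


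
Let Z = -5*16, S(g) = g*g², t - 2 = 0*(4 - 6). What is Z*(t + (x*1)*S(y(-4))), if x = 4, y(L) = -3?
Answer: 8480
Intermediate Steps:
t = 2 (t = 2 + 0*(4 - 6) = 2 + 0*(-2) = 2 + 0 = 2)
S(g) = g³
Z = -80
Z*(t + (x*1)*S(y(-4))) = -80*(2 + (4*1)*(-3)³) = -80*(2 + 4*(-27)) = -80*(2 - 108) = -80*(-106) = 8480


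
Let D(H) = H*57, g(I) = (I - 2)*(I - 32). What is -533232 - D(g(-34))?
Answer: -668664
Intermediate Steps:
g(I) = (-32 + I)*(-2 + I) (g(I) = (-2 + I)*(-32 + I) = (-32 + I)*(-2 + I))
D(H) = 57*H
-533232 - D(g(-34)) = -533232 - 57*(64 + (-34)² - 34*(-34)) = -533232 - 57*(64 + 1156 + 1156) = -533232 - 57*2376 = -533232 - 1*135432 = -533232 - 135432 = -668664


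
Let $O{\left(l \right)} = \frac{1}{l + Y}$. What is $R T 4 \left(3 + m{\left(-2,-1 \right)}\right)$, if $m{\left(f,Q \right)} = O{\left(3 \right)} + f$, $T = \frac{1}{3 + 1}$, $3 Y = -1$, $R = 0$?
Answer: $0$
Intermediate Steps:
$Y = - \frac{1}{3}$ ($Y = \frac{1}{3} \left(-1\right) = - \frac{1}{3} \approx -0.33333$)
$O{\left(l \right)} = \frac{1}{- \frac{1}{3} + l}$ ($O{\left(l \right)} = \frac{1}{l - \frac{1}{3}} = \frac{1}{- \frac{1}{3} + l}$)
$T = \frac{1}{4} \approx 0.25$
$m{\left(f,Q \right)} = \frac{3}{8} + f$ ($m{\left(f,Q \right)} = \frac{3}{-1 + 3 \cdot 3} + f = \frac{3}{-1 + 9} + f = \frac{3}{8} + f$)
$R T 4 \left(3 + m{\left(-2,-1 \right)}\right) = 0 \cdot \frac{1}{4} \cdot 4 \left(3 + \left(\frac{3}{8} - 2\right)\right) = 0 \cdot 4 \left(3 - \frac{13}{8}\right) = 0 \cdot 4 \cdot \frac{11}{8} = 0 \cdot \frac{11}{2} = 0$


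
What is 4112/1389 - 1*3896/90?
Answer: -840244/20835 ≈ -40.328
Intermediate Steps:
4112/1389 - 1*3896/90 = 4112*(1/1389) - 3896*1/90 = 4112/1389 - 1948/45 = -840244/20835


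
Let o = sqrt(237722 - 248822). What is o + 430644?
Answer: 430644 + 10*I*sqrt(111) ≈ 4.3064e+5 + 105.36*I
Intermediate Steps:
o = 10*I*sqrt(111) (o = sqrt(-11100) = 10*I*sqrt(111) ≈ 105.36*I)
o + 430644 = 10*I*sqrt(111) + 430644 = 430644 + 10*I*sqrt(111)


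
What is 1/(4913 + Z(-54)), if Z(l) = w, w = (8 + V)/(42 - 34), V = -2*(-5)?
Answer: 4/19661 ≈ 0.00020345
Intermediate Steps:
V = 10
w = 9/4 (w = (8 + 10)/(42 - 34) = 18/8 = 18*(⅛) = 9/4 ≈ 2.2500)
Z(l) = 9/4
1/(4913 + Z(-54)) = 1/(4913 + 9/4) = 1/(19661/4) = 4/19661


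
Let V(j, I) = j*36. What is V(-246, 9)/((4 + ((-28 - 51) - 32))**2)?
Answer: -8856/11449 ≈ -0.77352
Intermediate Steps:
V(j, I) = 36*j
V(-246, 9)/((4 + ((-28 - 51) - 32))**2) = (36*(-246))/((4 + ((-28 - 51) - 32))**2) = -8856/(4 + (-79 - 32))**2 = -8856/(4 - 111)**2 = -8856/((-107)**2) = -8856/11449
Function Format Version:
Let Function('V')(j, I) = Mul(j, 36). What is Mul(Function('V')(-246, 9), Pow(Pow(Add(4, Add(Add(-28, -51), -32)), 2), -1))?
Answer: Rational(-8856, 11449) ≈ -0.77352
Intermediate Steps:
Function('V')(j, I) = Mul(36, j)
Mul(Function('V')(-246, 9), Pow(Pow(Add(4, Add(Add(-28, -51), -32)), 2), -1)) = Mul(Mul(36, -246), Pow(Pow(Add(4, Add(Add(-28, -51), -32)), 2), -1)) = Mul(-8856, Pow(Pow(Add(4, Add(-79, -32)), 2), -1)) = Mul(-8856, Pow(Pow(Add(4, -111), 2), -1)) = Mul(-8856, Pow(Pow(-107, 2), -1)) = Mul(-8856, Pow(11449, -1)) = Mul(-8856, Rational(1, 11449)) = Rational(-8856, 11449)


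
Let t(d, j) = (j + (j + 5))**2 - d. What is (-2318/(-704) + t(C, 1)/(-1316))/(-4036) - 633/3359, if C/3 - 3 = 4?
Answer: -42448205111/224285750656 ≈ -0.18926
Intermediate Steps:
C = 21 (C = 9 + 3*4 = 9 + 12 = 21)
t(d, j) = (5 + 2*j)**2 - d (t(d, j) = (j + (5 + j))**2 - d = (5 + 2*j)**2 - d)
(-2318/(-704) + t(C, 1)/(-1316))/(-4036) - 633/3359 = (-2318/(-704) + ((5 + 2*1)**2 - 1*21)/(-1316))/(-4036) - 633/3359 = (-2318*(-1/704) + ((5 + 2)**2 - 21)*(-1/1316))*(-1/4036) - 633*1/3359 = (1159/352 + (7**2 - 21)*(-1/1316))*(-1/4036) - 633/3359 = (1159/352 + (49 - 21)*(-1/1316))*(-1/4036) - 633/3359 = (1159/352 + 28*(-1/1316))*(-1/4036) - 633/3359 = (1159/352 - 1/47)*(-1/4036) - 633/3359 = (54121/16544)*(-1/4036) - 633/3359 = -54121/66771584 - 633/3359 = -42448205111/224285750656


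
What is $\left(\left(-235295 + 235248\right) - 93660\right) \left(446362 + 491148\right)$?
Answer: $-87851249570$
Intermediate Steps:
$\left(\left(-235295 + 235248\right) - 93660\right) \left(446362 + 491148\right) = \left(-47 - 93660\right) 937510 = \left(-93707\right) 937510 = -87851249570$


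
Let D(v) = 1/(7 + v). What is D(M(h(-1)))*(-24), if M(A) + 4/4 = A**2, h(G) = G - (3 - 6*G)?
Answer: -12/53 ≈ -0.22642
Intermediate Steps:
h(G) = -3 + 7*G (h(G) = G - (3 - 6*G) = G + (-3 + 6*G) = -3 + 7*G)
M(A) = -1 + A**2
D(M(h(-1)))*(-24) = -24/(7 + (-1 + (-3 + 7*(-1))**2)) = -24/(7 + (-1 + (-3 - 7)**2)) = -24/(7 + (-1 + (-10)**2)) = -24/(7 + (-1 + 100)) = -24/(7 + 99) = -24/106 = (1/106)*(-24) = -12/53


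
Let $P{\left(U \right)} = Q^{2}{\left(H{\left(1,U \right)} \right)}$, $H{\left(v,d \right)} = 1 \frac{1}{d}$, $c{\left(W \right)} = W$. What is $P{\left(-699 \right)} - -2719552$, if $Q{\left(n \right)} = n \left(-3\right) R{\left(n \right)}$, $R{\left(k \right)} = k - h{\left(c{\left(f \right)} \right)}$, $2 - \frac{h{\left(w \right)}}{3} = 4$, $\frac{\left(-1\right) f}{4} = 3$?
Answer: $\frac{72137910876120577}{26525659689} \approx 2.7196 \cdot 10^{6}$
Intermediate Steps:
$f = -12$ ($f = \left(-4\right) 3 = -12$)
$h{\left(w \right)} = -6$ ($h{\left(w \right)} = 6 - 12 = -6$)
$H{\left(v,d \right)} = \frac{1}{d}$
$R{\left(k \right)} = 6 + k$ ($R{\left(k \right)} = k - -6 = k + 6 = 6 + k$)
$Q{\left(n \right)} = - 3 n \left(6 + n\right)$ ($Q{\left(n \right)} = n \left(-3\right) \left(6 + n\right) = - 3 n \left(6 + n\right)$)
$P{\left(U \right)} = \frac{9 \left(6 + \frac{1}{U}\right)^{2}}{U^{2}}$ ($P{\left(U \right)} = \left(- \frac{3 \left(6 + \frac{1}{U}\right)}{U}\right)^{2} = \frac{9 \left(6 + \frac{1}{U}\right)^{2}}{U^{2}}$)
$P{\left(-699 \right)} - -2719552 = \frac{9 \left(1 + 6 \left(-699\right)\right)^{2}}{238730937201} - -2719552 = 9 \cdot \frac{1}{238730937201} \left(1 - 4194\right)^{2} + 2719552 = 9 \cdot \frac{1}{238730937201} \left(-4193\right)^{2} + 2719552 = 9 \cdot \frac{1}{238730937201} \cdot 17581249 + 2719552 = \frac{17581249}{26525659689} + 2719552 = \frac{72137910876120577}{26525659689}$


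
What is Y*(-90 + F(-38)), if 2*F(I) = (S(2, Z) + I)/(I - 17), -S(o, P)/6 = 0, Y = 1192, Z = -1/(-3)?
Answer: -5877752/55 ≈ -1.0687e+5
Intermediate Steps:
Z = ⅓ (Z = -1*(-⅓) = ⅓ ≈ 0.33333)
S(o, P) = 0 (S(o, P) = -6*0 = 0)
F(I) = I/(2*(-17 + I)) (F(I) = ((0 + I)/(I - 17))/2 = (I/(-17 + I))/2 = I/(2*(-17 + I)))
Y*(-90 + F(-38)) = 1192*(-90 + (½)*(-38)/(-17 - 38)) = 1192*(-90 + (½)*(-38)/(-55)) = 1192*(-90 + (½)*(-38)*(-1/55)) = 1192*(-90 + 19/55) = 1192*(-4931/55) = -5877752/55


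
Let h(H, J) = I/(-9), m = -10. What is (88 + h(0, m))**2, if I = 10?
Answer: 611524/81 ≈ 7549.7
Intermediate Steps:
h(H, J) = -10/9 (h(H, J) = 10/(-9) = 10*(-1/9) = -10/9)
(88 + h(0, m))**2 = (88 - 10/9)**2 = (782/9)**2 = 611524/81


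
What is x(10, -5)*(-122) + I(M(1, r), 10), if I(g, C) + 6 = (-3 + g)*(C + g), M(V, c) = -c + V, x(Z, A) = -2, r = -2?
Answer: 238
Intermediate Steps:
M(V, c) = V - c
I(g, C) = -6 + (-3 + g)*(C + g)
x(10, -5)*(-122) + I(M(1, r), 10) = -2*(-122) + (-6 + (1 - 1*(-2))² - 3*10 - 3*(1 - 1*(-2)) + 10*(1 - 1*(-2))) = 244 + (-6 + (1 + 2)² - 30 - 3*(1 + 2) + 10*(1 + 2)) = 244 + (-6 + 3² - 30 - 3*3 + 10*3) = 244 + (-6 + 9 - 30 - 9 + 30) = 244 - 6 = 238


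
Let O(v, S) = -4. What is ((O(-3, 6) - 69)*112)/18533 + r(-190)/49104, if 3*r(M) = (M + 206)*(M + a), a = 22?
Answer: -26129992/56877777 ≈ -0.45941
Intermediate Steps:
r(M) = (22 + M)*(206 + M)/3 (r(M) = ((M + 206)*(M + 22))/3 = ((206 + M)*(22 + M))/3 = ((22 + M)*(206 + M))/3 = (22 + M)*(206 + M)/3)
((O(-3, 6) - 69)*112)/18533 + r(-190)/49104 = ((-4 - 69)*112)/18533 + (4532/3 + 76*(-190) + (⅓)*(-190)²)/49104 = -73*112*(1/18533) + (4532/3 - 14440 + (⅓)*36100)*(1/49104) = -8176*1/18533 + (4532/3 - 14440 + 36100/3)*(1/49104) = -8176/18533 - 896*1/49104 = -8176/18533 - 56/3069 = -26129992/56877777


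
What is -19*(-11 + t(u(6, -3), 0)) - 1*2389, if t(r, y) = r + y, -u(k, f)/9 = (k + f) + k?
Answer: -641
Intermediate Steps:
u(k, f) = -18*k - 9*f (u(k, f) = -9*((k + f) + k) = -9*((f + k) + k) = -9*(f + 2*k) = -18*k - 9*f)
-19*(-11 + t(u(6, -3), 0)) - 1*2389 = -19*(-11 + ((-18*6 - 9*(-3)) + 0)) - 1*2389 = -19*(-11 + ((-108 + 27) + 0)) - 2389 = -19*(-11 + (-81 + 0)) - 2389 = -19*(-11 - 81) - 2389 = -19*(-92) - 2389 = 1748 - 2389 = -641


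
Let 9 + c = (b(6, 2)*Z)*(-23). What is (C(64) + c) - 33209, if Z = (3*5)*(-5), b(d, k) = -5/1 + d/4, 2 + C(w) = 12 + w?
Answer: -78363/2 ≈ -39182.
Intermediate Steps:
C(w) = 10 + w (C(w) = -2 + (12 + w) = 10 + w)
b(d, k) = -5 + d/4 (b(d, k) = -5*1 + d*(¼) = -5 + d/4)
Z = -75 (Z = 15*(-5) = -75)
c = -12093/2 (c = -9 + ((-5 + (¼)*6)*(-75))*(-23) = -9 + ((-5 + 3/2)*(-75))*(-23) = -9 - 7/2*(-75)*(-23) = -9 + (525/2)*(-23) = -9 - 12075/2 = -12093/2 ≈ -6046.5)
(C(64) + c) - 33209 = ((10 + 64) - 12093/2) - 33209 = (74 - 12093/2) - 33209 = -11945/2 - 33209 = -78363/2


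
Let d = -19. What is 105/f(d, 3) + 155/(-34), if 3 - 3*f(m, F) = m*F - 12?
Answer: -25/136 ≈ -0.18382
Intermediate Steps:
f(m, F) = 5 - F*m/3 (f(m, F) = 1 - (m*F - 12)/3 = 1 - (F*m - 12)/3 = 1 - (-12 + F*m)/3 = 1 + (4 - F*m/3) = 5 - F*m/3)
105/f(d, 3) + 155/(-34) = 105/(5 - 1/3*3*(-19)) + 155/(-34) = 105/(5 + 19) + 155*(-1/34) = 105/24 - 155/34 = 105*(1/24) - 155/34 = 35/8 - 155/34 = -25/136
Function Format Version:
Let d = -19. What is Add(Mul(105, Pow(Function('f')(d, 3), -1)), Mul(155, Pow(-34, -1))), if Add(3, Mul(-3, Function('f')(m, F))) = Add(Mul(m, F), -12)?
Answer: Rational(-25, 136) ≈ -0.18382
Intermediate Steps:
Function('f')(m, F) = Add(5, Mul(Rational(-1, 3), F, m)) (Function('f')(m, F) = Add(1, Mul(Rational(-1, 3), Add(Mul(m, F), -12))) = Add(1, Mul(Rational(-1, 3), Add(Mul(F, m), -12))) = Add(1, Mul(Rational(-1, 3), Add(-12, Mul(F, m)))) = Add(1, Add(4, Mul(Rational(-1, 3), F, m))) = Add(5, Mul(Rational(-1, 3), F, m)))
Add(Mul(105, Pow(Function('f')(d, 3), -1)), Mul(155, Pow(-34, -1))) = Add(Mul(105, Pow(Add(5, Mul(Rational(-1, 3), 3, -19)), -1)), Mul(155, Pow(-34, -1))) = Add(Mul(105, Pow(Add(5, 19), -1)), Mul(155, Rational(-1, 34))) = Add(Mul(105, Pow(24, -1)), Rational(-155, 34)) = Add(Mul(105, Rational(1, 24)), Rational(-155, 34)) = Add(Rational(35, 8), Rational(-155, 34)) = Rational(-25, 136)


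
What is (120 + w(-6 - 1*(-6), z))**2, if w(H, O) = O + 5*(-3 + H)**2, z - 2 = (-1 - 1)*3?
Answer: 25921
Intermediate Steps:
z = -4 (z = 2 + (-1 - 1)*3 = 2 - 2*3 = 2 - 6 = -4)
(120 + w(-6 - 1*(-6), z))**2 = (120 + (-4 + 5*(-3 + (-6 - 1*(-6)))**2))**2 = (120 + (-4 + 5*(-3 + (-6 + 6))**2))**2 = (120 + (-4 + 5*(-3 + 0)**2))**2 = (120 + (-4 + 5*(-3)**2))**2 = (120 + (-4 + 5*9))**2 = (120 + (-4 + 45))**2 = (120 + 41)**2 = 161**2 = 25921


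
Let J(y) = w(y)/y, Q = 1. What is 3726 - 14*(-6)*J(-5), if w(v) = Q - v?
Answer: 18126/5 ≈ 3625.2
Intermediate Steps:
w(v) = 1 - v
J(y) = (1 - y)/y
3726 - 14*(-6)*J(-5) = 3726 - 14*(-6)*(1 - 1*(-5))/(-5) = 3726 - (-84)*(-(1 + 5)/5) = 3726 - (-84)*(-⅕*6) = 3726 - (-84)*(-6)/5 = 3726 - 1*504/5 = 3726 - 504/5 = 18126/5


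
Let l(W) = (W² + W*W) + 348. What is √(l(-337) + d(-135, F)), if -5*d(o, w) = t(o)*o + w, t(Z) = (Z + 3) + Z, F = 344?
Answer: √5505205/5 ≈ 469.26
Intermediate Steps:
t(Z) = 3 + 2*Z (t(Z) = (3 + Z) + Z = 3 + 2*Z)
l(W) = 348 + 2*W² (l(W) = (W² + W²) + 348 = 2*W² + 348 = 348 + 2*W²)
d(o, w) = -w/5 - o*(3 + 2*o)/5 (d(o, w) = -((3 + 2*o)*o + w)/5 = -(o*(3 + 2*o) + w)/5 = -(w + o*(3 + 2*o))/5 = -w/5 - o*(3 + 2*o)/5)
√(l(-337) + d(-135, F)) = √((348 + 2*(-337)²) + (-⅕*344 - ⅕*(-135)*(3 + 2*(-135)))) = √((348 + 2*113569) + (-344/5 - ⅕*(-135)*(3 - 270))) = √((348 + 227138) + (-344/5 - ⅕*(-135)*(-267))) = √(227486 + (-344/5 - 7209)) = √(227486 - 36389/5) = √(1101041/5) = √5505205/5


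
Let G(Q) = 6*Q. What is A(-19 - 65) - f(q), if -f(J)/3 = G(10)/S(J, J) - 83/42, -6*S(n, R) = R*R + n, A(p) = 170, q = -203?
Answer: 6726833/41006 ≈ 164.05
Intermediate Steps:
S(n, R) = -n/6 - R**2/6 (S(n, R) = -(R*R + n)/6 = -(R**2 + n)/6 = -(n + R**2)/6 = -n/6 - R**2/6)
f(J) = 83/14 - 180/(-J/6 - J**2/6) (f(J) = -3*((6*10)/(-J/6 - J**2/6) - 83/42) = -3*(60/(-J/6 - J**2/6) - 83*1/42) = -3*(60/(-J/6 - J**2/6) - 83/42) = -3*(-83/42 + 60/(-J/6 - J**2/6)) = 83/14 - 180/(-J/6 - J**2/6))
A(-19 - 65) - f(q) = 170 - (15120 + 83*(-203) + 83*(-203)**2)/(14*(-203)*(1 - 203)) = 170 - (-1)*(15120 - 16849 + 83*41209)/(14*203*(-202)) = 170 - (-1)*(-1)*(15120 - 16849 + 3420347)/(14*203*202) = 170 - (-1)*(-1)*3418618/(14*203*202) = 170 - 1*244187/41006 = 170 - 244187/41006 = 6726833/41006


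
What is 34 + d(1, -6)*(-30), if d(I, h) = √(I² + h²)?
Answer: 34 - 30*√37 ≈ -148.48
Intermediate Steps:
34 + d(1, -6)*(-30) = 34 + √(1² + (-6)²)*(-30) = 34 + √(1 + 36)*(-30) = 34 + √37*(-30) = 34 - 30*√37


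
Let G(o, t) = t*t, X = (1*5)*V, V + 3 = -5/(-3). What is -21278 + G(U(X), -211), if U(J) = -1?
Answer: 23243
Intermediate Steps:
V = -4/3 (V = -3 - 5/(-3) = -3 - 5*(-⅓) = -3 + 5/3 = -4/3 ≈ -1.3333)
X = -20/3 (X = (1*5)*(-4/3) = 5*(-4/3) = -20/3 ≈ -6.6667)
G(o, t) = t²
-21278 + G(U(X), -211) = -21278 + (-211)² = -21278 + 44521 = 23243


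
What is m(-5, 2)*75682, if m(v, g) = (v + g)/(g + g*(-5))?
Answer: 113523/4 ≈ 28381.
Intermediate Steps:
m(v, g) = -(g + v)/(4*g) (m(v, g) = (g + v)/(g - 5*g) = (g + v)/((-4*g)) = (g + v)*(-1/(4*g)) = -(g + v)/(4*g))
m(-5, 2)*75682 = ((¼)*(-1*2 - 1*(-5))/2)*75682 = ((¼)*(½)*(-2 + 5))*75682 = ((¼)*(½)*3)*75682 = (3/8)*75682 = 113523/4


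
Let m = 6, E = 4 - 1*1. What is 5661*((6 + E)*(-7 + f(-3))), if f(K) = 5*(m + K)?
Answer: 407592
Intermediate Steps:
E = 3 (E = 4 - 1 = 3)
f(K) = 30 + 5*K (f(K) = 5*(6 + K) = 30 + 5*K)
5661*((6 + E)*(-7 + f(-3))) = 5661*((6 + 3)*(-7 + (30 + 5*(-3)))) = 5661*(9*(-7 + (30 - 15))) = 5661*(9*(-7 + 15)) = 5661*(9*8) = 5661*72 = 407592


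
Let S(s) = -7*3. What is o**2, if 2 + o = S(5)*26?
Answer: 300304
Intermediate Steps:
S(s) = -21
o = -548 (o = -2 - 21*26 = -2 - 546 = -548)
o**2 = (-548)**2 = 300304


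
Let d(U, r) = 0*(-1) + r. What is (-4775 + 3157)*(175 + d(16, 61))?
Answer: -381848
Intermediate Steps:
d(U, r) = r (d(U, r) = 0 + r = r)
(-4775 + 3157)*(175 + d(16, 61)) = (-4775 + 3157)*(175 + 61) = -1618*236 = -381848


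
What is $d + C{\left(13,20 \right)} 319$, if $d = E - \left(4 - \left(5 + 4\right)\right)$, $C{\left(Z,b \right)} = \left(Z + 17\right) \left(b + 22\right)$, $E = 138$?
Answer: $402083$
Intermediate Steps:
$C{\left(Z,b \right)} = \left(17 + Z\right) \left(22 + b\right)$
$d = 143$ ($d = 138 - \left(4 - \left(5 + 4\right)\right) = 138 - \left(4 - 9\right) = 138 - -5 = 138 + 5 = 143$)
$d + C{\left(13,20 \right)} 319 = 143 + \left(374 + 17 \cdot 20 + 22 \cdot 13 + 13 \cdot 20\right) 319 = 143 + \left(374 + 340 + 286 + 260\right) 319 = 143 + 1260 \cdot 319 = 143 + 401940 = 402083$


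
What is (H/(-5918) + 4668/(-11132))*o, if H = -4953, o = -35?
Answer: -21884205/1497254 ≈ -14.616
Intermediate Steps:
(H/(-5918) + 4668/(-11132))*o = (-4953/(-5918) + 4668/(-11132))*(-35) = (-4953*(-1/5918) + 4668*(-1/11132))*(-35) = (4953/5918 - 1167/2783)*(-35) = (625263/1497254)*(-35) = -21884205/1497254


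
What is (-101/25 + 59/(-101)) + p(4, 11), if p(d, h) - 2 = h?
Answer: 21149/2525 ≈ 8.3758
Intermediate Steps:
p(d, h) = 2 + h
(-101/25 + 59/(-101)) + p(4, 11) = (-101/25 + 59/(-101)) + (2 + 11) = (-101*1/25 + 59*(-1/101)) + 13 = (-101/25 - 59/101) + 13 = -11676/2525 + 13 = 21149/2525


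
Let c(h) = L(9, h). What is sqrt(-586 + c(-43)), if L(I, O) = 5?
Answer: I*sqrt(581) ≈ 24.104*I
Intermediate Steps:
c(h) = 5
sqrt(-586 + c(-43)) = sqrt(-586 + 5) = sqrt(-581) = I*sqrt(581)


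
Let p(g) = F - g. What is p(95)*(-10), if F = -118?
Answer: 2130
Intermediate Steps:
p(g) = -118 - g
p(95)*(-10) = (-118 - 1*95)*(-10) = (-118 - 95)*(-10) = -213*(-10) = 2130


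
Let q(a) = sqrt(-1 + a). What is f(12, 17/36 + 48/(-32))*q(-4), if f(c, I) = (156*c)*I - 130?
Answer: -2054*I*sqrt(5) ≈ -4592.9*I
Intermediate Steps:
f(c, I) = -130 + 156*I*c (f(c, I) = 156*I*c - 130 = -130 + 156*I*c)
f(12, 17/36 + 48/(-32))*q(-4) = (-130 + 156*(17/36 + 48/(-32))*12)*sqrt(-1 - 4) = (-130 + 156*(17*(1/36) + 48*(-1/32))*12)*sqrt(-5) = (-130 + 156*(17/36 - 3/2)*12)*(I*sqrt(5)) = (-130 + 156*(-37/36)*12)*(I*sqrt(5)) = (-130 - 1924)*(I*sqrt(5)) = -2054*I*sqrt(5)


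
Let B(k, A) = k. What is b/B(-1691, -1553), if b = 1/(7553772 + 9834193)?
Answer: -1/29403048815 ≈ -3.4010e-11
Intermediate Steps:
b = 1/17387965 ≈ 5.7511e-8
b/B(-1691, -1553) = (1/17387965)/(-1691) = (1/17387965)*(-1/1691) = -1/29403048815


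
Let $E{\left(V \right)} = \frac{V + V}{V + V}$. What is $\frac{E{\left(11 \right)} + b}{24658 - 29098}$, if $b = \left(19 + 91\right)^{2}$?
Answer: $- \frac{12101}{4440} \approx -2.7254$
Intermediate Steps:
$E{\left(V \right)} = 1$ ($E{\left(V \right)} = \frac{2 V}{2 V} = 2 V \frac{1}{2 V} = 1$)
$b = 12100$ ($b = 110^{2} = 12100$)
$\frac{E{\left(11 \right)} + b}{24658 - 29098} = \frac{1 + 12100}{24658 - 29098} = \frac{12101}{-4440} = 12101 \left(- \frac{1}{4440}\right) = - \frac{12101}{4440}$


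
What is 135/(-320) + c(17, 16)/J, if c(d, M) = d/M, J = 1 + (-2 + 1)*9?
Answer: -71/128 ≈ -0.55469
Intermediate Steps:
J = -8 (J = 1 - 1*9 = 1 - 9 = -8)
135/(-320) + c(17, 16)/J = 135/(-320) + (17/16)/(-8) = 135*(-1/320) + (17*(1/16))*(-1/8) = -27/64 + (17/16)*(-1/8) = -27/64 - 17/128 = -71/128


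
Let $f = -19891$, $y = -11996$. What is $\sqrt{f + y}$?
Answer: $3 i \sqrt{3543} \approx 178.57 i$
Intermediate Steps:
$\sqrt{f + y} = \sqrt{-19891 - 11996} = \sqrt{-31887} = 3 i \sqrt{3543}$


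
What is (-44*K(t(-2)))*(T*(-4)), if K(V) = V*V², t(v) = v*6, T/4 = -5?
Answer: 6082560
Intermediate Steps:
T = -20 (T = 4*(-5) = -20)
t(v) = 6*v
K(V) = V³
(-44*K(t(-2)))*(T*(-4)) = (-44*(6*(-2))³)*(-20*(-4)) = -44*(-12)³*80 = -44*(-1728)*80 = 76032*80 = 6082560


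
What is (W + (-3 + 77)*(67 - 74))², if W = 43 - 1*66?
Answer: 292681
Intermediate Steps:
W = -23 (W = 43 - 66 = -23)
(W + (-3 + 77)*(67 - 74))² = (-23 + (-3 + 77)*(67 - 74))² = (-23 + 74*(-7))² = (-23 - 518)² = (-541)² = 292681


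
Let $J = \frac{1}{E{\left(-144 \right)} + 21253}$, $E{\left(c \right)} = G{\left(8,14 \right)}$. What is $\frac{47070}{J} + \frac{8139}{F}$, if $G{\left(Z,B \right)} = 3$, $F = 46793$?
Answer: $\frac{46817328624699}{46793} \approx 1.0005 \cdot 10^{9}$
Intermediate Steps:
$E{\left(c \right)} = 3$
$J = \frac{1}{21256}$ ($J = \frac{1}{3 + 21253} = \frac{1}{21256} \approx 4.7046 \cdot 10^{-5}$)
$\frac{47070}{J} + \frac{8139}{F} = 47070 \frac{1}{\frac{1}{21256}} + \frac{8139}{46793} = 47070 \cdot 21256 + 8139 \cdot \frac{1}{46793} = 1000519920 + \frac{8139}{46793} = \frac{46817328624699}{46793}$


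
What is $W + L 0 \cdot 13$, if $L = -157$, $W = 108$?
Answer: $108$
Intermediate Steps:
$W + L 0 \cdot 13 = 108 - 157 \cdot 0 \cdot 13 = 108 - 0 = 108 + 0 = 108$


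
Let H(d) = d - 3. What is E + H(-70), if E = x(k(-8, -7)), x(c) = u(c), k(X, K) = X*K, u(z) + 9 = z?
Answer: -26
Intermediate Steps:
u(z) = -9 + z
k(X, K) = K*X
x(c) = -9 + c
E = 47 (E = -9 - 7*(-8) = -9 + 56 = 47)
H(d) = -3 + d
E + H(-70) = 47 + (-3 - 70) = 47 - 73 = -26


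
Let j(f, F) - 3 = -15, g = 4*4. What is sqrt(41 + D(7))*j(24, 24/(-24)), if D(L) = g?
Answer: -12*sqrt(57) ≈ -90.598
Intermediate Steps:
g = 16
D(L) = 16
j(f, F) = -12 (j(f, F) = 3 - 15 = -12)
sqrt(41 + D(7))*j(24, 24/(-24)) = sqrt(41 + 16)*(-12) = sqrt(57)*(-12) = -12*sqrt(57)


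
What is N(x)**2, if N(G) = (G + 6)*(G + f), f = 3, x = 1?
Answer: 784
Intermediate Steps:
N(G) = (3 + G)*(6 + G) (N(G) = (G + 6)*(G + 3) = (6 + G)*(3 + G) = (3 + G)*(6 + G))
N(x)**2 = (18 + 1**2 + 9*1)**2 = (18 + 1 + 9)**2 = 28**2 = 784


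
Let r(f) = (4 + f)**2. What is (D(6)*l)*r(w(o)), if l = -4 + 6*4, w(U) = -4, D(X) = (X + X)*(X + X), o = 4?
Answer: 0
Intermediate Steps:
D(X) = 4*X**2 (D(X) = (2*X)*(2*X) = 4*X**2)
l = 20 (l = -4 + 24 = 20)
(D(6)*l)*r(w(o)) = ((4*6**2)*20)*(4 - 4)**2 = ((4*36)*20)*0**2 = (144*20)*0 = 2880*0 = 0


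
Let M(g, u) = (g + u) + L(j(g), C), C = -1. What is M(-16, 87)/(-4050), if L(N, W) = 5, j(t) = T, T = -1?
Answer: -38/2025 ≈ -0.018765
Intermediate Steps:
j(t) = -1
M(g, u) = 5 + g + u (M(g, u) = (g + u) + 5 = 5 + g + u)
M(-16, 87)/(-4050) = (5 - 16 + 87)/(-4050) = 76*(-1/4050) = -38/2025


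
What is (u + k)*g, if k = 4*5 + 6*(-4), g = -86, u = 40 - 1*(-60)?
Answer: -8256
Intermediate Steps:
u = 100 (u = 40 + 60 = 100)
k = -4 (k = 20 - 24 = -4)
(u + k)*g = (100 - 4)*(-86) = 96*(-86) = -8256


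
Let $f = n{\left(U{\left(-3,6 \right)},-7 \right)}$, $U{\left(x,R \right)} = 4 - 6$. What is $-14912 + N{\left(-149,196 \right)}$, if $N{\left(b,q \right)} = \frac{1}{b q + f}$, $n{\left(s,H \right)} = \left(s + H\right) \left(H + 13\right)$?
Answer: $- \frac{436295297}{29258} \approx -14912.0$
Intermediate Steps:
$U{\left(x,R \right)} = -2$ ($U{\left(x,R \right)} = 4 - 6 = -2$)
$n{\left(s,H \right)} = \left(13 + H\right) \left(H + s\right)$ ($n{\left(s,H \right)} = \left(H + s\right) \left(13 + H\right) = \left(13 + H\right) \left(H + s\right)$)
$f = -54$ ($f = \left(-7\right)^{2} + 13 \left(-7\right) + 13 \left(-2\right) - -14 = 49 - 91 - 26 + 14 = -54$)
$N{\left(b,q \right)} = \frac{1}{-54 + b q}$ ($N{\left(b,q \right)} = \frac{1}{b q - 54} = \frac{1}{-54 + b q}$)
$-14912 + N{\left(-149,196 \right)} = -14912 + \frac{1}{-54 - 29204} = -14912 + \frac{1}{-29258} = -14912 - \frac{1}{29258} = - \frac{436295297}{29258}$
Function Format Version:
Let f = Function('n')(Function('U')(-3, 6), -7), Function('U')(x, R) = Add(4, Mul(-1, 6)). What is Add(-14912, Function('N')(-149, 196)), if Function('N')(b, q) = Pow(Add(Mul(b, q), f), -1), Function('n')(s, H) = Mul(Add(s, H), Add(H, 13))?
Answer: Rational(-436295297, 29258) ≈ -14912.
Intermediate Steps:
Function('U')(x, R) = -2 (Function('U')(x, R) = Add(4, -6) = -2)
Function('n')(s, H) = Mul(Add(13, H), Add(H, s)) (Function('n')(s, H) = Mul(Add(H, s), Add(13, H)) = Mul(Add(13, H), Add(H, s)))
f = -54 (f = Add(Pow(-7, 2), Mul(13, -7), Mul(13, -2), Mul(-7, -2)) = Add(49, -91, -26, 14) = -54)
Function('N')(b, q) = Pow(Add(-54, Mul(b, q)), -1) (Function('N')(b, q) = Pow(Add(Mul(b, q), -54), -1) = Pow(Add(-54, Mul(b, q)), -1))
Add(-14912, Function('N')(-149, 196)) = Add(-14912, Pow(Add(-54, Mul(-149, 196)), -1)) = Add(-14912, Pow(Add(-54, -29204), -1)) = Add(-14912, Pow(-29258, -1)) = Add(-14912, Rational(-1, 29258)) = Rational(-436295297, 29258)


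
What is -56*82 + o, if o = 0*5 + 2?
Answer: -4590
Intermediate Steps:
o = 2 (o = 0 + 2 = 2)
-56*82 + o = -56*82 + 2 = -4592 + 2 = -4590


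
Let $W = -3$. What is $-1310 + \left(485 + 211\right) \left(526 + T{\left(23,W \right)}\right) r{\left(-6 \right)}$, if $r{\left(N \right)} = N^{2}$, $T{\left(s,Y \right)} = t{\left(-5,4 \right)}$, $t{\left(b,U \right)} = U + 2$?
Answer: $13328482$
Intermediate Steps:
$t{\left(b,U \right)} = 2 + U$
$T{\left(s,Y \right)} = 6$ ($T{\left(s,Y \right)} = 2 + 4 = 6$)
$-1310 + \left(485 + 211\right) \left(526 + T{\left(23,W \right)}\right) r{\left(-6 \right)} = -1310 + \left(485 + 211\right) \left(526 + 6\right) \left(-6\right)^{2} = -1310 + 696 \cdot 532 \cdot 36 = -1310 + 370272 \cdot 36 = -1310 + 13329792 = 13328482$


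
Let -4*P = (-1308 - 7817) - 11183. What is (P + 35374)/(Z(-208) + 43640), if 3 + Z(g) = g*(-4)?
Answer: 40451/44469 ≈ 0.90965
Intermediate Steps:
Z(g) = -3 - 4*g (Z(g) = -3 + g*(-4) = -3 - 4*g)
P = 5077 (P = -((-1308 - 7817) - 11183)/4 = -(-9125 - 11183)/4 = -1/4*(-20308) = 5077)
(P + 35374)/(Z(-208) + 43640) = (5077 + 35374)/((-3 - 4*(-208)) + 43640) = 40451/((-3 + 832) + 43640) = 40451/(829 + 43640) = 40451/44469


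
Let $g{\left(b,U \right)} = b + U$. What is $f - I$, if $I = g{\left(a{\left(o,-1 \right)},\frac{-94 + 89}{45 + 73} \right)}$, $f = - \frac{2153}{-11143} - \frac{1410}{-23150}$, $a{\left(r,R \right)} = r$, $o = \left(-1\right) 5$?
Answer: $\frac{16122179019}{3043933310} \approx 5.2965$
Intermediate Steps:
$o = -5$
$g{\left(b,U \right)} = U + b$
$f = \frac{6555358}{25796045}$ ($f = \left(-2153\right) \left(- \frac{1}{11143}\right) - - \frac{141}{2315} = \frac{2153}{11143} + \frac{141}{2315} = \frac{6555358}{25796045} \approx 0.25412$)
$I = - \frac{595}{118}$ ($I = \frac{-94 + 89}{45 + 73} - 5 = - \frac{5}{118} - 5 = - \frac{595}{118} \approx -5.0424$)
$f - I = \frac{6555358}{25796045} - - \frac{595}{118} = \frac{6555358}{25796045} + \frac{595}{118} = \frac{16122179019}{3043933310}$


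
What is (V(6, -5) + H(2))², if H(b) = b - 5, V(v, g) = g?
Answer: 64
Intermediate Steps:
H(b) = -5 + b
(V(6, -5) + H(2))² = (-5 + (-5 + 2))² = (-5 - 3)² = (-8)² = 64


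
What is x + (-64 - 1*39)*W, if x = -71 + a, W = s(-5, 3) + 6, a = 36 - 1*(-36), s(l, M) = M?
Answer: -926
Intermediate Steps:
a = 72 (a = 36 + 36 = 72)
W = 9 (W = 3 + 6 = 9)
x = 1 (x = -71 + 72 = 1)
x + (-64 - 1*39)*W = 1 + (-64 - 1*39)*9 = 1 + (-64 - 39)*9 = 1 - 103*9 = 1 - 927 = -926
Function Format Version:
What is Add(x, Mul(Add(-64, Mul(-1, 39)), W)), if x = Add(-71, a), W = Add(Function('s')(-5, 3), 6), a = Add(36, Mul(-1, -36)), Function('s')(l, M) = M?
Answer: -926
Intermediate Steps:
a = 72 (a = Add(36, 36) = 72)
W = 9 (W = Add(3, 6) = 9)
x = 1 (x = Add(-71, 72) = 1)
Add(x, Mul(Add(-64, Mul(-1, 39)), W)) = Add(1, Mul(Add(-64, Mul(-1, 39)), 9)) = Add(1, Mul(Add(-64, -39), 9)) = Add(1, Mul(-103, 9)) = Add(1, -927) = -926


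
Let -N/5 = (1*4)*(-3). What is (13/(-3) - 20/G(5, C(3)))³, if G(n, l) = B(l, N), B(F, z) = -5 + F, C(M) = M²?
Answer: -21952/27 ≈ -813.04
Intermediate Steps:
N = 60 (N = -5*1*4*(-3) = -20*(-3) = -5*(-12) = 60)
G(n, l) = -5 + l
(13/(-3) - 20/G(5, C(3)))³ = (13/(-3) - 20/(-5 + 3²))³ = (13*(-⅓) - 20/(-5 + 9))³ = (-13/3 - 20/4)³ = (-13/3 - 20*¼)³ = (-13/3 - 5)³ = (-28/3)³ = -21952/27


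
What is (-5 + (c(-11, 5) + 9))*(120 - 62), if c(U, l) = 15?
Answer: 1102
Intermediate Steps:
(-5 + (c(-11, 5) + 9))*(120 - 62) = (-5 + (15 + 9))*(120 - 62) = (-5 + 24)*58 = 19*58 = 1102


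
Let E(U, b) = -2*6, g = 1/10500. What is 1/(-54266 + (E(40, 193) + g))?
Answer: -10500/569918999 ≈ -1.8424e-5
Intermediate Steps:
g = 1/10500 ≈ 9.5238e-5
E(U, b) = -12
1/(-54266 + (E(40, 193) + g)) = 1/(-54266 + (-12 + 1/10500)) = 1/(-54266 - 125999/10500) = 1/(-569918999/10500) = -10500/569918999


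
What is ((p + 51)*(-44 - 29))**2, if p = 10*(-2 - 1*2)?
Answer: 644809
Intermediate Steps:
p = -40 (p = 10*(-2 - 2) = 10*(-4) = -40)
((p + 51)*(-44 - 29))**2 = ((-40 + 51)*(-44 - 29))**2 = (11*(-73))**2 = (-803)**2 = 644809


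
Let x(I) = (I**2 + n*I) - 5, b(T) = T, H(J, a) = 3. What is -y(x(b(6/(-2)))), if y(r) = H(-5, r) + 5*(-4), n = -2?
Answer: 17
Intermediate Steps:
x(I) = -5 + I**2 - 2*I (x(I) = (I**2 - 2*I) - 5 = -5 + I**2 - 2*I)
y(r) = -17 (y(r) = 3 + 5*(-4) = 3 - 20 = -17)
-y(x(b(6/(-2)))) = -1*(-17) = 17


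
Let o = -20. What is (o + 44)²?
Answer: 576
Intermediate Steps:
(o + 44)² = (-20 + 44)² = 24² = 576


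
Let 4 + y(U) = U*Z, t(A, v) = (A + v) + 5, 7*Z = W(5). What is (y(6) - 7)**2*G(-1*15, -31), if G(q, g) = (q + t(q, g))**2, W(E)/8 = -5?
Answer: 6431296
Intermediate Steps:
W(E) = -40 (W(E) = 8*(-5) = -40)
Z = -40/7 (Z = (1/7)*(-40) = -40/7 ≈ -5.7143)
t(A, v) = 5 + A + v
G(q, g) = (5 + g + 2*q)**2 (G(q, g) = (q + (5 + q + g))**2 = (q + (5 + g + q))**2 = (5 + g + 2*q)**2)
y(U) = -4 - 40*U/7 (y(U) = -4 + U*(-40/7) = -4 - 40*U/7)
(y(6) - 7)**2*G(-1*15, -31) = ((-4 - 40/7*6) - 7)**2*(5 - 31 + 2*(-1*15))**2 = ((-4 - 240/7) - 7)**2*(5 - 31 + 2*(-15))**2 = (-268/7 - 7)**2*(5 - 31 - 30)**2 = (-317/7)**2*(-56)**2 = (100489/49)*3136 = 6431296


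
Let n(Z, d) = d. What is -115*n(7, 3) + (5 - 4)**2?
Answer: -344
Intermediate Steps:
-115*n(7, 3) + (5 - 4)**2 = -115*3 + (5 - 4)**2 = -345 + 1**2 = -345 + 1 = -344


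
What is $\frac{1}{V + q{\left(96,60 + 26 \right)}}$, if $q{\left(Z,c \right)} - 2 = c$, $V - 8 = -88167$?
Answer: $- \frac{1}{88071} \approx -1.1354 \cdot 10^{-5}$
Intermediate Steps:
$V = -88159$ ($V = 8 - 88167 = -88159$)
$q{\left(Z,c \right)} = 2 + c$
$\frac{1}{V + q{\left(96,60 + 26 \right)}} = \frac{1}{-88159 + \left(2 + \left(60 + 26\right)\right)} = \frac{1}{-88159 + \left(2 + 86\right)} = \frac{1}{-88159 + 88} = \frac{1}{-88071} = - \frac{1}{88071}$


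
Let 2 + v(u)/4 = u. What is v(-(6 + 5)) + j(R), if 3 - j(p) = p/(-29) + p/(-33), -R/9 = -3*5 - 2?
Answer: -12469/319 ≈ -39.088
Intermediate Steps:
v(u) = -8 + 4*u
R = 153 (R = -9*(-3*5 - 2) = -9*(-15 - 2) = -9*(-17) = 153)
j(p) = 3 + 62*p/957 (j(p) = 3 - (p/(-29) + p/(-33)) = 3 - (p*(-1/29) + p*(-1/33)) = 3 - (-p/29 - p/33) = 3 - (-62)*p/957 = 3 + 62*p/957)
v(-(6 + 5)) + j(R) = (-8 + 4*(-(6 + 5))) + (3 + (62/957)*153) = (-8 + 4*(-1*11)) + (3 + 3162/319) = (-8 + 4*(-11)) + 4119/319 = (-8 - 44) + 4119/319 = -52 + 4119/319 = -12469/319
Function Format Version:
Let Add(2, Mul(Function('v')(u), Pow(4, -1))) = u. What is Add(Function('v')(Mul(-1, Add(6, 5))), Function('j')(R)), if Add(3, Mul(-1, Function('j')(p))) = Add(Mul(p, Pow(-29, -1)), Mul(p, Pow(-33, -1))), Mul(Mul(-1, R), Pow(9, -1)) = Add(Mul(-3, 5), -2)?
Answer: Rational(-12469, 319) ≈ -39.088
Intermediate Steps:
Function('v')(u) = Add(-8, Mul(4, u))
R = 153 (R = Mul(-9, Add(Mul(-3, 5), -2)) = Mul(-9, Add(-15, -2)) = Mul(-9, -17) = 153)
Function('j')(p) = Add(3, Mul(Rational(62, 957), p)) (Function('j')(p) = Add(3, Mul(-1, Add(Mul(p, Pow(-29, -1)), Mul(p, Pow(-33, -1))))) = Add(3, Mul(-1, Add(Mul(p, Rational(-1, 29)), Mul(p, Rational(-1, 33))))) = Add(3, Mul(-1, Add(Mul(Rational(-1, 29), p), Mul(Rational(-1, 33), p)))) = Add(3, Mul(-1, Mul(Rational(-62, 957), p))) = Add(3, Mul(Rational(62, 957), p)))
Add(Function('v')(Mul(-1, Add(6, 5))), Function('j')(R)) = Add(Add(-8, Mul(4, Mul(-1, Add(6, 5)))), Add(3, Mul(Rational(62, 957), 153))) = Add(Add(-8, Mul(4, Mul(-1, 11))), Add(3, Rational(3162, 319))) = Add(Add(-8, Mul(4, -11)), Rational(4119, 319)) = Add(Add(-8, -44), Rational(4119, 319)) = Add(-52, Rational(4119, 319)) = Rational(-12469, 319)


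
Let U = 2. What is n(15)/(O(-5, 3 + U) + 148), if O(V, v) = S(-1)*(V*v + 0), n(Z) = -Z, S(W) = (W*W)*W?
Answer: -15/173 ≈ -0.086705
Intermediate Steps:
S(W) = W³ (S(W) = W²*W = W³)
O(V, v) = -V*v (O(V, v) = (-1)³*(V*v + 0) = -V*v)
n(15)/(O(-5, 3 + U) + 148) = (-1*15)/(-1*(-5)*(3 + 2) + 148) = -15/(-1*(-5)*5 + 148) = -15/(25 + 148) = -15/173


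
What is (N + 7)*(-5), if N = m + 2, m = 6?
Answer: -75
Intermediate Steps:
N = 8 (N = 6 + 2 = 8)
(N + 7)*(-5) = (8 + 7)*(-5) = 15*(-5) = -75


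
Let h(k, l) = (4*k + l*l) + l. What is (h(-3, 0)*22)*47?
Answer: -12408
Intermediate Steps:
h(k, l) = l + l² + 4*k (h(k, l) = (4*k + l²) + l = (l² + 4*k) + l = l + l² + 4*k)
(h(-3, 0)*22)*47 = ((0 + 0² + 4*(-3))*22)*47 = ((0 + 0 - 12)*22)*47 = -12*22*47 = -264*47 = -12408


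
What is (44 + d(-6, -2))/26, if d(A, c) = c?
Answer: 21/13 ≈ 1.6154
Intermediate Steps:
(44 + d(-6, -2))/26 = (44 - 2)/26 = 42*(1/26) = 21/13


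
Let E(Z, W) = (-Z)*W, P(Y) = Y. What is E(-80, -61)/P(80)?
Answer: -61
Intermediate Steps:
E(Z, W) = -W*Z
E(-80, -61)/P(80) = -1*(-61)*(-80)/80 = -4880*1/80 = -61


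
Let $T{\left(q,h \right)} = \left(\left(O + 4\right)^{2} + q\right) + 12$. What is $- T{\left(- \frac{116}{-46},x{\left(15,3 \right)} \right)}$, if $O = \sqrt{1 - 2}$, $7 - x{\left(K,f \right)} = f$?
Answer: $- \frac{679}{23} - 8 i \approx -29.522 - 8.0 i$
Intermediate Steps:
$x{\left(K,f \right)} = 7 - f$
$O = i$ ($O = \sqrt{-1} = i \approx 1.0 i$)
$T{\left(q,h \right)} = 12 + q + \left(4 + i\right)^{2}$ ($T{\left(q,h \right)} = \left(\left(i + 4\right)^{2} + q\right) + 12 = \left(\left(4 + i\right)^{2} + q\right) + 12 = \left(q + \left(4 + i\right)^{2}\right) + 12 = 12 + q + \left(4 + i\right)^{2}$)
$- T{\left(- \frac{116}{-46},x{\left(15,3 \right)} \right)} = - (27 - \frac{116}{-46} + 8 i) = - (27 - - \frac{58}{23} + 8 i) = - (27 + \frac{58}{23} + 8 i) = - (\frac{679}{23} + 8 i) = - \frac{679}{23} - 8 i$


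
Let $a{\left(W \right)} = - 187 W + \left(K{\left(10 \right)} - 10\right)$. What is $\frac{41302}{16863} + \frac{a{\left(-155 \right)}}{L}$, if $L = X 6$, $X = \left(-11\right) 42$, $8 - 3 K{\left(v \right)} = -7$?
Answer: $- \frac{134993}{16863} \approx -8.0053$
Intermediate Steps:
$K{\left(v \right)} = 5$ ($K{\left(v \right)} = \frac{8}{3} - - \frac{7}{3} = \frac{8}{3} + \frac{7}{3} = 5$)
$X = -462$
$L = -2772$ ($L = \left(-462\right) 6 = -2772$)
$a{\left(W \right)} = -5 - 187 W$ ($a{\left(W \right)} = - 187 W + \left(5 - 10\right) = - 187 W - 5 = -5 - 187 W$)
$\frac{41302}{16863} + \frac{a{\left(-155 \right)}}{L} = \frac{41302}{16863} + \frac{-5 - -28985}{-2772} = 41302 \cdot \frac{1}{16863} + \left(-5 + 28985\right) \left(- \frac{1}{2772}\right) = \frac{41302}{16863} + 28980 \left(- \frac{1}{2772}\right) = \frac{41302}{16863} - \frac{115}{11} = - \frac{134993}{16863}$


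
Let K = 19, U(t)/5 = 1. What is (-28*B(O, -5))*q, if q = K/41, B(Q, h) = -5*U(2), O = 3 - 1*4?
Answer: 13300/41 ≈ 324.39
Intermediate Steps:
U(t) = 5 (U(t) = 5*1 = 5)
O = -1 (O = 3 - 4 = -1)
B(Q, h) = -25 (B(Q, h) = -5*5 = -25)
q = 19/41 ≈ 0.46341
(-28*B(O, -5))*q = -28*(-25)*(19/41) = 700*(19/41) = 13300/41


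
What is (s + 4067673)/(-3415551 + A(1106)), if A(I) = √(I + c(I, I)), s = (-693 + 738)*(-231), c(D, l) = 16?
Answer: -4619279976726/3888662877493 - 1352426*√1122/3888662877493 ≈ -1.1879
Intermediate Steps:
s = -10395 (s = 45*(-231) = -10395)
A(I) = √(16 + I) (A(I) = √(I + 16) = √(16 + I))
(s + 4067673)/(-3415551 + A(1106)) = (-10395 + 4067673)/(-3415551 + √(16 + 1106)) = 4057278/(-3415551 + √1122)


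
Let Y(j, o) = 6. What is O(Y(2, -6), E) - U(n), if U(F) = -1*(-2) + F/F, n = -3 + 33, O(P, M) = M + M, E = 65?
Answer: 127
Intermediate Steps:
O(P, M) = 2*M
n = 30
U(F) = 3 (U(F) = 2 + 1 = 3)
O(Y(2, -6), E) - U(n) = 2*65 - 1*3 = 130 - 3 = 127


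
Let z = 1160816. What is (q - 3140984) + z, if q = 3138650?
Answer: 1158482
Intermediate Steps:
(q - 3140984) + z = (3138650 - 3140984) + 1160816 = -2334 + 1160816 = 1158482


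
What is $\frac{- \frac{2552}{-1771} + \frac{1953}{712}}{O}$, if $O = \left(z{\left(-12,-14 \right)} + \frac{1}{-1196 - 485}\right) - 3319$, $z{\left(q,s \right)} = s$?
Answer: $- \frac{806236177}{642257189168} \approx -0.0012553$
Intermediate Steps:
$O = - \frac{5602774}{1681}$ ($O = \left(-14 + \frac{1}{-1196 - 485}\right) - 3319 = \left(-14 + \frac{1}{-1681}\right) - 3319 = \left(-14 - \frac{1}{1681}\right) - 3319 = - \frac{23535}{1681} - 3319 = - \frac{5602774}{1681} \approx -3333.0$)
$\frac{- \frac{2552}{-1771} + \frac{1953}{712}}{O} = \frac{- \frac{2552}{-1771} + \frac{1953}{712}}{- \frac{5602774}{1681}} = \left(\left(-2552\right) \left(- \frac{1}{1771}\right) + 1953 \cdot \frac{1}{712}\right) \left(- \frac{1681}{5602774}\right) = \left(\frac{232}{161} + \frac{1953}{712}\right) \left(- \frac{1681}{5602774}\right) = \frac{479617}{114632} \left(- \frac{1681}{5602774}\right) = - \frac{806236177}{642257189168}$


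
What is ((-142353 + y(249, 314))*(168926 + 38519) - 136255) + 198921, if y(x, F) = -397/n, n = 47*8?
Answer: -11103495993209/376 ≈ -2.9531e+10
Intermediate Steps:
n = 376
y(x, F) = -397/376
((-142353 + y(249, 314))*(168926 + 38519) - 136255) + 198921 = ((-142353 - 397/376)*(168926 + 38519) - 136255) + 198921 = (-53525125/376*207445 - 136255) + 198921 = (-11103519555625/376 - 136255) + 198921 = -11103570787505/376 + 198921 = -11103495993209/376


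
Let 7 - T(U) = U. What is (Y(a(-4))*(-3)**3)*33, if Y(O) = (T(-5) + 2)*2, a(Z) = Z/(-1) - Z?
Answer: -24948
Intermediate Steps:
T(U) = 7 - U
a(Z) = -2*Z (a(Z) = Z*(-1) - Z = -Z - Z = -2*Z)
Y(O) = 28 (Y(O) = ((7 - 1*(-5)) + 2)*2 = ((7 + 5) + 2)*2 = (12 + 2)*2 = 14*2 = 28)
(Y(a(-4))*(-3)**3)*33 = (28*(-3)**3)*33 = (28*(-27))*33 = -756*33 = -24948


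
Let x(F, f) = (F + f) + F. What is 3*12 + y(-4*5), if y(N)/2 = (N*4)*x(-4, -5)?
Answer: 2116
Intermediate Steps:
x(F, f) = f + 2*F
y(N) = -104*N (y(N) = 2*((N*4)*(-5 + 2*(-4))) = 2*((4*N)*(-5 - 8)) = 2*((4*N)*(-13)) = 2*(-52*N) = -104*N)
3*12 + y(-4*5) = 3*12 - (-416)*5 = 36 - 104*(-20) = 36 + 2080 = 2116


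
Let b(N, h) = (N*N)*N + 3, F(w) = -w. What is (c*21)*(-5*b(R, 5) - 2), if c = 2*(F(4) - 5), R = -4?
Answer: -114534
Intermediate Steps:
b(N, h) = 3 + N**3 (b(N, h) = N**2*N + 3 = N**3 + 3 = 3 + N**3)
c = -18 (c = 2*(-1*4 - 5) = 2*(-4 - 5) = 2*(-9) = -18)
(c*21)*(-5*b(R, 5) - 2) = (-18*21)*(-5*(3 + (-4)**3) - 2) = -378*(-5*(3 - 64) - 2) = -378*(-5*(-61) - 2) = -378*(305 - 2) = -378*303 = -114534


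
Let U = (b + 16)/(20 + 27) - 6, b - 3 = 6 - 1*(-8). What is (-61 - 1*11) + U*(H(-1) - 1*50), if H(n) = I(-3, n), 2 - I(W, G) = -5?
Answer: 7323/47 ≈ 155.81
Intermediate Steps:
b = 17 (b = 3 + (6 - 1*(-8)) = 3 + (6 + 8) = 3 + 14 = 17)
I(W, G) = 7 (I(W, G) = 2 - 1*(-5) = 2 + 5 = 7)
H(n) = 7
U = -249/47 (U = (17 + 16)/(20 + 27) - 6 = 33/47 - 6 = -249/47 ≈ -5.2979)
(-61 - 1*11) + U*(H(-1) - 1*50) = (-61 - 1*11) - 249*(7 - 1*50)/47 = (-61 - 11) - 249*(7 - 50)/47 = -72 - 249/47*(-43) = -72 + 10707/47 = 7323/47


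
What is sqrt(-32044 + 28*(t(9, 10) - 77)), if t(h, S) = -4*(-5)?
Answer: 58*I*sqrt(10) ≈ 183.41*I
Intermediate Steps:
t(h, S) = 20
sqrt(-32044 + 28*(t(9, 10) - 77)) = sqrt(-32044 + 28*(20 - 77)) = sqrt(-32044 + 28*(-57)) = sqrt(-32044 - 1596) = sqrt(-33640) = 58*I*sqrt(10)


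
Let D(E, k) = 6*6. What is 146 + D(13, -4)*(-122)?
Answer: -4246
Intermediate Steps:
D(E, k) = 36
146 + D(13, -4)*(-122) = 146 + 36*(-122) = 146 - 4392 = -4246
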